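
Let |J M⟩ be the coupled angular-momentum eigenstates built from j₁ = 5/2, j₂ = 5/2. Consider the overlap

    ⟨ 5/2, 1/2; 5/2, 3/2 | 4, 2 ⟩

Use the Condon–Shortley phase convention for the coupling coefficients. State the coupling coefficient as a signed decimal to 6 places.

j₁+j₂−J=1  J+j₁−j₂=4  J−j₁+j₂=4  j₁+j₂+J+1=10
(j₁±m₁, j₂±m₂, J±M) = (3,2,4,1,6,2)
P² = 20736/35
sum k=0..1:
  [0] +1/96 = 1/96
  [1] −1/36 = -1/36
S = -5/288
C² = P²·S² = 5/28 ; C = -0.422577

-0.422577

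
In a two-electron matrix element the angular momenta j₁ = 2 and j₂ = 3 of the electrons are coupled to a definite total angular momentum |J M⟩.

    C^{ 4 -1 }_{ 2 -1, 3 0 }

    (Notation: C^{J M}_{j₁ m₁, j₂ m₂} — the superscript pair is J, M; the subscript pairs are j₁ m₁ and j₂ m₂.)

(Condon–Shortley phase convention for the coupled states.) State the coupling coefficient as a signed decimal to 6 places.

√[9·1!3!5!/10! · 1!3!3!3!3!5!] = √(1944/7)
  +(−1)^0/∏(0,1,3,3,0,2)! = 1/72  (running 1/72)
  +(−1)^1/∏(1,0,2,2,1,3)! = -1/24  (running -1/36)
⟨..|..⟩ = √(1944/7)·(-1/36) = -0.462910

-0.462910  (= −√(3/14))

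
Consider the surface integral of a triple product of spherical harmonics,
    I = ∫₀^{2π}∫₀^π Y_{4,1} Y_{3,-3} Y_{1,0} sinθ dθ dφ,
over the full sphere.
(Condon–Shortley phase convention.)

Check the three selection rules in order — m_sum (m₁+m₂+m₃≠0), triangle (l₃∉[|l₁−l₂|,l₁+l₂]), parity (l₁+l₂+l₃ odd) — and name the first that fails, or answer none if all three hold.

m_sum

m₁+m₂+m₃ = 1 − 3 + 0 = -2  ✗
triangle: |4−3|=1 ≤ l₃=1 ≤ 4+3=7
parity: l₁+l₂+l₃ = 8 is even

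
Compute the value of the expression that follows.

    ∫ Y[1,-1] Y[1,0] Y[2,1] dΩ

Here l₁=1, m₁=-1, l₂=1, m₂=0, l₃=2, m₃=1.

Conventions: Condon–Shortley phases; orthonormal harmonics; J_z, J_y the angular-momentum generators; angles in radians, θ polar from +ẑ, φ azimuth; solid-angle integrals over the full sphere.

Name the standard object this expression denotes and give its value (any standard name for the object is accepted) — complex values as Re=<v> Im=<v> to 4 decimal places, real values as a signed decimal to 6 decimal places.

This is a Gaunt coefficient — the integral of a triple product of spherical harmonics over the sphere.
Rules hold: Σm=0, L=4 even, 0≤2≤2.
N = 3·3·5 = 45
Δ = 0!·2!·2!/5! = 1/30
Racah Σ t=0..0: t=0:+1/1 = 1/1
⇒ 3j(1 1 2; 0 0 0)² = 2/15, sgn +1
Racah Σ t=0..0: t=0:+1/2 = 1/2
⇒ 3j(1 1 2; -1 0 1)² = 1/10, sgn -1
4πI² = N·(3j₀)²·(3jₘ)² = 3/5
I = -1·√(0.6/4π) = -0.21850969

Gaunt coefficient, -0.218510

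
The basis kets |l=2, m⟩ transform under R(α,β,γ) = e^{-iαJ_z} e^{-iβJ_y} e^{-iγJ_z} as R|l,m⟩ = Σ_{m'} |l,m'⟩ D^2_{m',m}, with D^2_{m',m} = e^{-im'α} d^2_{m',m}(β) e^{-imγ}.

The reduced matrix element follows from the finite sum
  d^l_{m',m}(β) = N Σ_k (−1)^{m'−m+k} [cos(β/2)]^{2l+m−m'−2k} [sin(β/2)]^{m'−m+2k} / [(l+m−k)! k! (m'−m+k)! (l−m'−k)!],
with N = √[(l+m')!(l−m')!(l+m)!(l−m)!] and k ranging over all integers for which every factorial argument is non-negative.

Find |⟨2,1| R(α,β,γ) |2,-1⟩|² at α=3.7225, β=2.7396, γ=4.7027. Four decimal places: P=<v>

First d^2_{1,-1}(β=2.7396), then the phase factors e^{-i(1)α} and e^{-i(-1)γ}:
Half-angle: c=0.199646, s=0.979868. N=√(6·1·1·6)=6.000000
The bounds max(0,m−m')=0 and min(l+m,l−m')=1 give 2 terms
  k=0: (−1)^2·6.0000/(2)·0.1996^2·0.9799^2 = +0.114809
  k=1: (−1)^3·6.0000/(6)·0.1996^0·0.9799^4 = -0.921872
d^2_{1,-1}(2.7396) = +0.114809 -0.921872 = -0.807063
|D^2_{1,-1}|² = |d^2_{1,-1}(β)|² = (-0.807063)² = 0.651350 (the z-rotation phases have unit modulus)

P=0.6514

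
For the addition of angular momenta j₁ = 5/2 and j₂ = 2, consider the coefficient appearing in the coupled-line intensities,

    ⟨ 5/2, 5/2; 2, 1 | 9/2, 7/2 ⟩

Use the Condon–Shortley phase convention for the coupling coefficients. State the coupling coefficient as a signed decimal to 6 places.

√[10·0!5!4!/10! · 5!0!3!1!8!1!] = √(230400)
  +(−1)^0/∏(0,0,0,3,5,1)! = 1/720  (running 1/720)
⟨..|..⟩ = √(230400)·(1/720) = +0.666667

+0.666667  (= +√(4/9))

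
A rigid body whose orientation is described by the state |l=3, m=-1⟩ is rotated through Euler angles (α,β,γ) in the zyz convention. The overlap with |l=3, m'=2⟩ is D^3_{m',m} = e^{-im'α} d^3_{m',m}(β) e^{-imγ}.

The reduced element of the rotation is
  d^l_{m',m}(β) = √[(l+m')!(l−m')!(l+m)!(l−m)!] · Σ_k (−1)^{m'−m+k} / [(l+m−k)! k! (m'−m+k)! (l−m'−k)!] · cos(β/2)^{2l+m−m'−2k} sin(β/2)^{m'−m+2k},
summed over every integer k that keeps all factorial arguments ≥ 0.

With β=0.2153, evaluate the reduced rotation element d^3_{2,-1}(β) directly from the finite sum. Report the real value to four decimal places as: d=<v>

d^3_{2,-1}(β=0.2153) via the finite sum:
c=cos(0.215300/2)=0.994211, s=sin(0.215300/2)=0.107442; N=√[120·1·2·24]=75.894664
The bounds max(0,m−m')=0 and min(l+m,l−m')=1 give 2 terms
  k=0: (−1)^3·75.8947/(12)·0.9942^3·0.1074^3 = -0.007709
  k=1: (−1)^4·75.8947/(24)·0.9942^1·0.1074^5 = +0.000045
d^3_{2,-1}(0.2153) = -0.007709 +0.000045 = -0.007664

d=-0.0077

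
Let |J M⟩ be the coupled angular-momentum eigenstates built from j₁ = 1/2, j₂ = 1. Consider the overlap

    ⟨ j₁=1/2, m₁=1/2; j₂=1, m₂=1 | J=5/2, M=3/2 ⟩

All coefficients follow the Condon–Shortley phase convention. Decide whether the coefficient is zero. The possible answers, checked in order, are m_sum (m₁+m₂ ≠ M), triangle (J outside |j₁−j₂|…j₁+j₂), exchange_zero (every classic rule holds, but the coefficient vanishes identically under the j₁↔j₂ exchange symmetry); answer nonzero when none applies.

triangle

m-sum: m₁+m₂ = 1/2+1 = 3/2, M = 3/2  ✓
triangle: need |j₁−j₂| ≤ J ≤ j₁+j₂, i.e. J ∈ [1/2, 3/2]; J = 5/2 is outside ✗ ⇒ coefficient is 0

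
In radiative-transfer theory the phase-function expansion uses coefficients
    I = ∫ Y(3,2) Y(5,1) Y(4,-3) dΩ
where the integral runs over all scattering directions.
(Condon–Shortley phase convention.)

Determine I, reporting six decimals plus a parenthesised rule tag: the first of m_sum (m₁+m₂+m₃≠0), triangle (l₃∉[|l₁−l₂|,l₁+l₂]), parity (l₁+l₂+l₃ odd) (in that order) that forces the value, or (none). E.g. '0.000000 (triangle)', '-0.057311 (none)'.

0.160929 (none)

Rules hold: Σm=0, L=12 even, 2≤4≤8.
N = 7·11·9 = 693
Δ = 4!·2!·6!/13! = 1/180180
Racah Σ t=1..3: t=1:−1/576 t=2:+1/144 t=3:−1/576 = 1/288
⇒ 3j(3 5 4; 0 0 0)² = 20/1001, sgn +1
Racah Σ t=0..1: t=0:+1/17280 t=1:−1/1440 = -11/17280
⇒ 3j(3 5 4; 2 1 -3)² = 11/468, sgn +1
4πI² = N·(3j₀)²·(3jₘ)² = 55/169
I = +1·√(0.325444/4π) = 0.16092854
No selection rule forces the value: the integral is nonzero (none).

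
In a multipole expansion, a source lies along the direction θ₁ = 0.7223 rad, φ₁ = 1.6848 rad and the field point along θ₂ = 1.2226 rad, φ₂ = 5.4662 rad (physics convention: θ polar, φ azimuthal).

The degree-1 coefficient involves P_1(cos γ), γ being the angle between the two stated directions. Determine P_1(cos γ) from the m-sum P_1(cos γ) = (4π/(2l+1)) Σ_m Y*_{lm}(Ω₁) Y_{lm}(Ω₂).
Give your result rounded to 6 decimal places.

-0.242525

Expand P_1 via completeness: Σ_{m} conj(Y_{1,m}) at Ω₁ times Y_{1,m} at Ω₂ —
  [-1]  conj(Y_{1,-1})(Ω₁) = -0.02598 + 0.22693j ; Y_{1,-1}(Ω₂) = 0.22227 + 0.23678j ; Δ = -0.05951 + 0.04429j
  [+0]  conj(Y_{1,0})(Ω₁) = 0.36659 + 0.00000j ; Y_{1,0}(Ω₂) = 0.16671 + 0.00000j ; Δ = 0.06112 + 0.00000j
  [+1]  conj(Y_{1,1})(Ω₁) = 0.02598 + 0.22693j ; Y_{1,1}(Ω₂) = -0.22227 + 0.23678j ; Δ = -0.05951 - 0.04429j
Σ over m = -0.05790 + 0.00000j; ×(4π/3) → -0.24252 + 0.00000j. Real part: -0.242525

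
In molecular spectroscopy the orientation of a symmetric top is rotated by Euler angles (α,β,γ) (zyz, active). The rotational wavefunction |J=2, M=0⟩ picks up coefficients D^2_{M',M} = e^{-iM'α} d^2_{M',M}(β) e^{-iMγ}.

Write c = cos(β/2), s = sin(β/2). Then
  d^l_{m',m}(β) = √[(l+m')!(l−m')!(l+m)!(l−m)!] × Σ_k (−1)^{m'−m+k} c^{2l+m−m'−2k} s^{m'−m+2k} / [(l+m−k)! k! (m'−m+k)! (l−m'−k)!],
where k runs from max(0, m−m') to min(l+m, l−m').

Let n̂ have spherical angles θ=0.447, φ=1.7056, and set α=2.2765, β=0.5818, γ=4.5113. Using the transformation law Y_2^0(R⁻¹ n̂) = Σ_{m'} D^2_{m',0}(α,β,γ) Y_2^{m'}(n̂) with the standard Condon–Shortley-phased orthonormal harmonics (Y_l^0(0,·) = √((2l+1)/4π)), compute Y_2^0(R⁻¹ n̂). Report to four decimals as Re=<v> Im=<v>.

Need the full column D^2_{m',0} for m'=−2..2 at α=2.2765, β=0.5818, γ=4.5113.
cos(β/2)=0.957986, sin(β/2)=0.286815
d^2_{-2,0}: single k=2 term ⇒ +0.184925;  D = -0.029350-0.182581i
d^2_{-1,0}: k∈[1..2] ⇒ +0.617667 -0.055365 = +0.562302;  D = -0.364692+0.427999i
d^2_{0,0}: k∈[0..2] ⇒ +0.842242 -0.301982 +0.006767 = +0.547027;  D = +0.547027+0.000000i
d^2_{1,0}: k∈[0..1] ⇒ -0.617667 +0.055365 = -0.562302;  D = +0.364692+0.427999i
d^2_{2,0}: single k=0 term ⇒ +0.184925;  D = -0.029350+0.182581i
Y_2^{m'}(θ=0.447,φ=1.7056) and Σ D·Y over m':
  (-0.0294-0.1826i)·(-0.0696+0.0192i)  (-0.3647+0.4280i)·(-0.0405-0.2984i)  (+0.5470+0.0000i)·(+0.4540+0.0000i)  (+0.3647+0.4280i)·(+0.0405-0.2984i)  (-0.0294+0.1826i)·(-0.0696-0.0192i)
Y_2^0(R⁻¹ n̂) = +0.544398+0.000000i

Re=0.5444 Im=0.0000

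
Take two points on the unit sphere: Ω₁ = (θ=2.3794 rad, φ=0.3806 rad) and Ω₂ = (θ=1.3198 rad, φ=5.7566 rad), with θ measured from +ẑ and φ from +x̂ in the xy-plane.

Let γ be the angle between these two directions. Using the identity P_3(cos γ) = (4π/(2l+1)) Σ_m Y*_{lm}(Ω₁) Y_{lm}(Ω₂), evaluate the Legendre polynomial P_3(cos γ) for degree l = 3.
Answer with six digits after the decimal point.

-0.317167

Summing Y*_{l m}(θ₁,φ₁)·Y_{l m}(θ₂,φ₂) over m ∈ [−3, 3]; prefactor 4π/(2·3+1) = 1.795196:
  m=-3: (+0.057138+0.124918i) × (-0.003398+0.379204i) = -0.047563+0.021243i  (running Σ = -0.047563+0.021243i)
  m=-2: (-0.255188-0.243127i) × (+0.117852+0.206970i) = +0.020246-0.081469i  (running Σ = -0.027318-0.060227i)
  m=-1: (+0.334816+0.133963i) × (-0.187167-0.108808i) = -0.048090-0.061504i  (running Σ = -0.075408-0.121731i)
  m=0: (+0.103656-0.000000i) × (-0.249469+0.000000i) = -0.025859+0.000000i  (running Σ = -0.101267-0.121731i)
  m=1: (-0.334816+0.133963i) × (+0.187167-0.108808i) = -0.048090+0.061504i  (running Σ = -0.149358-0.060227i)
  m=2: (-0.255188+0.243127i) × (+0.117852-0.206970i) = +0.020246+0.081469i  (running Σ = -0.129112+0.021243i)
  m=3: (-0.057138+0.124918i) × (+0.003398+0.379204i) = -0.047563-0.021243i  (running Σ = -0.176675-0.000000i)
Total Σ_m = -0.176675-0.000000i. Multiply by 1.795196: -0.317167-0.000000i. P_3(cos γ) = -0.317167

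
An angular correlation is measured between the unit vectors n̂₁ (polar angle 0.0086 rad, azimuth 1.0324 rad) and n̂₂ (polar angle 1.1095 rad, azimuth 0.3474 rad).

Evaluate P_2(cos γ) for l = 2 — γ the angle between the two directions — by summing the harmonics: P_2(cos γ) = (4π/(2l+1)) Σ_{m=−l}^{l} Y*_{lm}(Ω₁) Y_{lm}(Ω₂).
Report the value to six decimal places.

Expand P_2 via completeness: Σ_{m} conj(Y_{2,m}) at Ω₁ times Y_{2,m} at Ω₂ —
  term(m=-2) = 0.00000 + 0.00001j   from Y*(Ω₁)=-0.00001 + 0.00003j, Y(Ω₂)=0.23794 - 0.19831j
  term(m=-1) = 0.00158 + 0.00129j   from Y*(Ω₁)=0.00341 + 0.00570j, Y(Ω₂)=0.28953 - 0.10483j
  term(m=+0) = -0.08069 + 0.00000j   from Y*(Ω₁)=0.63071 + 0.00000j, Y(Ω₂)=-0.12793 + 0.00000j
  term(m=+1) = 0.00158 - 0.00129j   from Y*(Ω₁)=-0.00341 + 0.00570j, Y(Ω₂)=-0.28953 - 0.10483j
  term(m=+2) = 0.00000 - 0.00001j   from Y*(Ω₁)=-0.00001 - 0.00003j, Y(Ω₂)=0.23794 + 0.19831j
Σ over m = -0.07752 + 0.00000j; ×(4π/5) → -0.19482 + 0.00000j. Real part: -0.194822

-0.194822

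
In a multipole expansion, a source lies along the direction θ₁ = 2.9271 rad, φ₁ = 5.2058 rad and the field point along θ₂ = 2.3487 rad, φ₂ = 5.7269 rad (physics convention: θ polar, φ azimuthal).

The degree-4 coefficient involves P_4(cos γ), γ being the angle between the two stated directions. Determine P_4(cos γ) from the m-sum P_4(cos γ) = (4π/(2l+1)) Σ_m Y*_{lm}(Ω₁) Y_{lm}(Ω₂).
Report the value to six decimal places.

-0.178113

Summing Y*_{l m}(θ₁,φ₁)·Y_{l m}(θ₂,φ₂) over m ∈ [−4, 4]; prefactor 4π/(2·4+1) = 1.396263:
  m=-4: Y*=-0.00036 + 0.00084j  Y=-0.06937 + 0.09043j  product -0.00005 - 0.00009j
  m=-3: Y*=0.01175 - 0.00107j  Y=0.03109 - 0.31605j  product 0.00003 - 0.00375j
  m=-2: Y*=-0.04749 - 0.07186j  Y=0.18381 + 0.37265j  product 0.01805 - 0.03090j
  m=-1: Y*=-0.17162 + 0.31914j  Y=-0.08989 - 0.05589j  product 0.03326 - 0.01909j
  m=+0: Y*=0.66218 + 0.00000j  Y=-0.34756 + 0.00000j  product -0.23015 + 0.00000j
  m=+1: Y*=0.17162 + 0.31914j  Y=0.08989 - 0.05589j  product 0.03326 + 0.01909j
  m=+2: Y*=-0.04749 + 0.07186j  Y=0.18381 - 0.37265j  product 0.01805 + 0.03090j
  m=+3: Y*=-0.01175 - 0.00107j  Y=-0.03109 - 0.31605j  product 0.00003 + 0.00375j
  m=+4: Y*=-0.00036 - 0.00084j  Y=-0.06937 - 0.09043j  product -0.00005 + 0.00009j
Total Σ_m = -0.12756 + 0.00000j. Multiply by 1.396263: -0.17811 + 0.00000j. P_4(cos γ) = -0.178113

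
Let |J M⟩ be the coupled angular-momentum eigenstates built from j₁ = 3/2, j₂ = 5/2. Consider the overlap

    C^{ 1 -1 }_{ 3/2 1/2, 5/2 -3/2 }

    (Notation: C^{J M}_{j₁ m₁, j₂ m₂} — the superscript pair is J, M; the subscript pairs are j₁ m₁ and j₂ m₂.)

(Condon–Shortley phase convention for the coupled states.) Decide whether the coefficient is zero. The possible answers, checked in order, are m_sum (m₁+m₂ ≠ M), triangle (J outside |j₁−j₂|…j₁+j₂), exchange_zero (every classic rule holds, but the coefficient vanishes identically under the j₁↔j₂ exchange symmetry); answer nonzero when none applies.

m-sum: m₁+m₂ = 1/2+(-3/2) = -1, M = -1  ✓
triangle: |j₁−j₂| = 1 ≤ J = 1 ≤ j₁+j₂ = 4  ✓
exchange: j₁≠j₂ or m₁≠m₂ — the exchange symmetry imposes no constraint here
value check: CG = −√(3/10) = -0.547723 ≠ 0

nonzero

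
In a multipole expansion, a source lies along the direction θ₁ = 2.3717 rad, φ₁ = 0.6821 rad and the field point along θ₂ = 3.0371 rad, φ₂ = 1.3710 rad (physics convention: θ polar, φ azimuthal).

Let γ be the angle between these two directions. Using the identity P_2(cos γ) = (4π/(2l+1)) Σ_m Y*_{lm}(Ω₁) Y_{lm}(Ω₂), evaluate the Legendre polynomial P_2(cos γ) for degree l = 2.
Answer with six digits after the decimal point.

Expand P_2 via completeness: Σ_{m} conj(Y_{2,m}) at Ω₁ times Y_{2,m} at Ω₂ —
  m=-2: Y*=+0.038390+0.183169i  Y=-0.003871-0.001635i  product +0.000151-0.000772i
  m=-1: Y*=-0.299701-0.243400i  Y=-0.015905+0.078545i  product +0.023885-0.019669i
  m=+0: Y*=+0.172364-0.000000i  Y=+0.620490+0.000000i  product +0.106950+0.000000i
  m=+1: Y*=+0.299701-0.243400i  Y=+0.015905+0.078545i  product +0.023885+0.019669i
  m=+2: Y*=+0.038390-0.183169i  Y=-0.003871+0.001635i  product +0.000151+0.000772i
Σ over m = +0.155021+0.000000i; ×(4π/5) → +0.389611+0.000000i. Real part: 0.389611

0.389611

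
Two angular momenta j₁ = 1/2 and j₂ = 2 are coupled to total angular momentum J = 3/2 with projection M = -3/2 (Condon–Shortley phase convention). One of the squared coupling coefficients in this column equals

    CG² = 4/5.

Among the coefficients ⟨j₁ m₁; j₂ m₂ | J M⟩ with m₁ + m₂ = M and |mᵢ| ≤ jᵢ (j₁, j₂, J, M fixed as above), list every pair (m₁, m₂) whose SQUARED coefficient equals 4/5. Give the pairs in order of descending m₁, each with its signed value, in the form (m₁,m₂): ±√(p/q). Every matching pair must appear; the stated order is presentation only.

Admissible pairs with m₁+m₂ = M = -3/2: (-1/2,-1), (1/2,-2)
  (m₁,m₂)=(1/2,-2): CG² = 4/5, CG = +√(4/5)   ← matches the target
  (m₁,m₂)=(-1/2,-1): CG² = 1/5, CG = −√(1/5)
Pairs with CG² = 4/5: (1/2,-2): +√(4/5)

(1/2,-2): +√(4/5)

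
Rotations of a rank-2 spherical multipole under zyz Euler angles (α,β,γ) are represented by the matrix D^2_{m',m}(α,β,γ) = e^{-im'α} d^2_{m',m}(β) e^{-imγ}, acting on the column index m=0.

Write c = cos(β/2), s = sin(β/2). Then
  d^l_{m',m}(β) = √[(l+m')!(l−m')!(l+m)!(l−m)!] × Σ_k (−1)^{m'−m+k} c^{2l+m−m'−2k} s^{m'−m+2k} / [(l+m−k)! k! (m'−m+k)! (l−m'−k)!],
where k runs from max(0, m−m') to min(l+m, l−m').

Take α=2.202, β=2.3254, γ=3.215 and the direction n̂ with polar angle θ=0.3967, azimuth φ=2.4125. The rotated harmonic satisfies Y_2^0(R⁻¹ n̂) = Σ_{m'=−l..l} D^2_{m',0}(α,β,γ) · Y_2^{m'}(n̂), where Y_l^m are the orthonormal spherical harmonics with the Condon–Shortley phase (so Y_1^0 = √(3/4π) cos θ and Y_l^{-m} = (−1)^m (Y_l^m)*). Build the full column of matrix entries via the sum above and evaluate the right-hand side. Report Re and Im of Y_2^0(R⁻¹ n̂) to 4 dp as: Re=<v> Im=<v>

Need the full column D^2_{m',0} for m'=−2..2 at α=2.2020, β=2.3254, γ=3.2150.
cos(β/2)=0.396863, sin(β/2)=0.917878
d^2_{-2,0}: single k=2 term ⇒ +0.325032;  D = -0.098655-0.309698i
d^2_{-1,0}: k∈[1..2] ⇒ +0.140534 -0.751745 = -0.611211;  D = +0.360686-0.493442i
d^2_{0,0}: k∈[0..2] ⇒ +0.024806 -0.530775 +0.709806 = +0.203837;  D = +0.203837+0.000000i
d^2_{1,0}: k∈[0..1] ⇒ -0.140534 +0.751745 = +0.611211;  D = -0.360686-0.493442i
d^2_{2,0}: single k=0 term ⇒ +0.325032;  D = -0.098655+0.309698i
Y_2^{m'}(θ=0.3967,φ=2.4125) and Σ D·Y over m':
  (-0.0987-0.3097i)·(+0.0065+0.0573i)  (+0.3607-0.4934i)·(-0.2053-0.1834i)  (+0.2038+0.0000i)·(+0.4895+0.0000i)  (-0.3607-0.4934i)·(+0.2053-0.1834i)  (-0.0987+0.3097i)·(+0.0065-0.0573i)
Y_2^0(R⁻¹ n̂) = -0.195123+0.000000i

Re=-0.1951 Im=0.0000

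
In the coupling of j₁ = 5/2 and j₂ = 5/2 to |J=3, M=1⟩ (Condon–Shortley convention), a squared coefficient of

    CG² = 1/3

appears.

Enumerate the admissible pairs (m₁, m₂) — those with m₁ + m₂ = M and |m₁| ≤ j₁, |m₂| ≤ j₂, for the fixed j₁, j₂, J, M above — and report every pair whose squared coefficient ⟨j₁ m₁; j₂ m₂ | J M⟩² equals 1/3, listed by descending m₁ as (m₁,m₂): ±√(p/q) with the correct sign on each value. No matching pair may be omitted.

(5/2,-3/2): +√(1/3); (-3/2,5/2): +√(1/3)

Admissible pairs with m₁+m₂ = M = 1: (-3/2,5/2), (-1/2,3/2), (1/2,1/2), (3/2,-1/2), (5/2,-3/2)
  (m₁,m₂)=(5/2,-3/2): CG² = 1/3, CG = +√(1/3)   ← matches the target
  (m₁,m₂)=(3/2,-1/2): CG² = 1/30, CG = +√(1/30)
  (m₁,m₂)=(1/2,1/2): CG² = 4/15, CG = −√(4/15)
  (m₁,m₂)=(-1/2,3/2): CG² = 1/30, CG = +√(1/30)
  (m₁,m₂)=(-3/2,5/2): CG² = 1/3, CG = +√(1/3)   ← matches the target
Pairs with CG² = 1/3: (5/2,-3/2): +√(1/3); (-3/2,5/2): +√(1/3)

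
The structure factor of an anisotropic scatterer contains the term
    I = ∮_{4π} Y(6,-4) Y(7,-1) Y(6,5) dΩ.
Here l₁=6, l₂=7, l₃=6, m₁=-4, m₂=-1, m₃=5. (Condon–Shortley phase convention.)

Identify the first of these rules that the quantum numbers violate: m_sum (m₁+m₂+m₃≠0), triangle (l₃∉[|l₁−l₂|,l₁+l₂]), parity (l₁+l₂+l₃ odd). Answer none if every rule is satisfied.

parity

m₁+m₂+m₃ = -4 − 1 + 5 = 0  ✓
triangle: |6−7|=1 ≤ l₃=6 ≤ 6+7=13  ✓
parity: l₁+l₂+l₃ = 19 is odd  ✗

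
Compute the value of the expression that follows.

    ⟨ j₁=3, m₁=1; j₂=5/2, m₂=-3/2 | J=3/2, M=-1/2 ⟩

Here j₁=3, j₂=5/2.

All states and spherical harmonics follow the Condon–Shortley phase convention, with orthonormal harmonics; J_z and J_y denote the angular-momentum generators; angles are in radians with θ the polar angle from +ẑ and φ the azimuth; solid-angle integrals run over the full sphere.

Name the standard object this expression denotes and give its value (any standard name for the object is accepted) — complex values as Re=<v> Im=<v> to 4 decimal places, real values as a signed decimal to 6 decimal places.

Clebsch–Gordan coefficient, −√(7/30) ≈ -0.483046

This is a Clebsch–Gordan (vector-coupling) coefficient.
j₁+j₂−J=4  J+j₁−j₂=2  J−j₁+j₂=1  j₁+j₂+J+1=8
(j₁±m₁, j₂±m₂, J±M) = (4,2,1,4,1,2)
P² = 384/35
sum k=0..1:
  [0] +1/48 = 1/48
  [1] −1/6 = -1/6
S = -7/48
C² = P²·S² = 7/30 ; C = -0.483046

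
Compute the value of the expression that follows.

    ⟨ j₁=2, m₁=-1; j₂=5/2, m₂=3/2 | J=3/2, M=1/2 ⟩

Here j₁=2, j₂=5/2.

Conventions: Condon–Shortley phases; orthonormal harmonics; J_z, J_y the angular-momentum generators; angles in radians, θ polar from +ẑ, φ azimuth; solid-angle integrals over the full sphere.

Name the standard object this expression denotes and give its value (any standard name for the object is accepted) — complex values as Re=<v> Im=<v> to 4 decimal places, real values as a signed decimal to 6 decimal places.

This is a Clebsch–Gordan (vector-coupling) coefficient.
j₁+j₂−J=3  J+j₁−j₂=1  J−j₁+j₂=2  j₁+j₂+J+1=7
(j₁±m₁, j₂±m₂, J±M) = (1,3,4,1,2,1)
P² = 96/35
sum k=2..3:
  [2] +1/4 = 1/4
  [3] −1/6 = -1/6
S = 1/12
C² = P²·S² = 2/105 ; C = +0.138013

Clebsch–Gordan coefficient, +√(2/105) ≈ +0.138013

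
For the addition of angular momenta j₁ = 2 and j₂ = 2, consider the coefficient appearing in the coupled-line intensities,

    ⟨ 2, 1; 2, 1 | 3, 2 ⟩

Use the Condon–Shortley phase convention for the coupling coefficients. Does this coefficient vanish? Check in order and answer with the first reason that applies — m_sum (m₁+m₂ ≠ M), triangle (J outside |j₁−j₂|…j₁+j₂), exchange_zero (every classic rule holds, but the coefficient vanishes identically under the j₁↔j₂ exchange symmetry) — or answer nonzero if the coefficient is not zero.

m-sum: m₁+m₂ = 1+1 = 2, M = 2  ✓
triangle: |j₁−j₂| = 0 ≤ J = 3 ≤ j₁+j₂ = 4  ✓
exchange: j₁=j₂ and m₁=m₂, and (−1)^(j₁+j₂−J) = (−1)^1 = −1 forces ⟨j₁m₁;j₂m₂|JM⟩ = −⟨j₂m₂;j₁m₁|JM⟩ = −⟨j₁m₁;j₂m₂|JM⟩ ⇒ the coefficient vanishes identically
Racah sum check: Σ_k collapses to 0 ⇒ CG = 0

exchange_zero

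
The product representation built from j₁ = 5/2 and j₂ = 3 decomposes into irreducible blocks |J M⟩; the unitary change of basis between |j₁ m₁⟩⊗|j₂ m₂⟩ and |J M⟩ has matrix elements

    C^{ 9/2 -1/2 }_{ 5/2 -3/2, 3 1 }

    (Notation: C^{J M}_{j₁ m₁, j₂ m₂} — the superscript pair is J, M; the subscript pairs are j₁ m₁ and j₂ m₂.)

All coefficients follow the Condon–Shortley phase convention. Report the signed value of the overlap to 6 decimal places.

-0.594588  (= −√(35/99))

√[10·1!4!5!/11! · 1!4!4!2!4!5!] = √(184320/77)
  +(−1)^0/∏(0,1,4,4,0,1)! = 1/576  (running 1/576)
  +(−1)^1/∏(1,0,3,3,1,2)! = -1/72  (running -7/576)
⟨..|..⟩ = √(184320/77)·(-7/576) = -0.594588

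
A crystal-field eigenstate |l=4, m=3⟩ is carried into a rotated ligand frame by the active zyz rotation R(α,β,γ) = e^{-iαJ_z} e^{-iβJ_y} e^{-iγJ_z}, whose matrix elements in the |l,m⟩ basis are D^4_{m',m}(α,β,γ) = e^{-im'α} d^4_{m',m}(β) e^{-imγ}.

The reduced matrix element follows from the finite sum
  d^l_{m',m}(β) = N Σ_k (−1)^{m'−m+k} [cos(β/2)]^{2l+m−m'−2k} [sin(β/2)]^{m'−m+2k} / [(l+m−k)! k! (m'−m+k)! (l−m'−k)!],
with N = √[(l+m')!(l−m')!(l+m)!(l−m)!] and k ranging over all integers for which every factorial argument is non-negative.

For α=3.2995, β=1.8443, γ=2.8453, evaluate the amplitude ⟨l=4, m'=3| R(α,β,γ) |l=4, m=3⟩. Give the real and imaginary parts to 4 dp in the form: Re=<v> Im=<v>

Re=-0.1815 Im=-0.0800

Split into d^4_{3,3}(β=1.8443) × two z-phases.
c=cos(1.844300/2)=0.604108, s=sin(1.844300/2)=0.796902; N=√[5040·1·5040·1]=5040.000000
The bounds max(0,m−m')=0 and min(l+m,l−m')=1 give 2 terms
  k=0: (−1)^0·5040.0000/(5040)·0.6041^8·0.7969^0 = +0.017739
  k=1: (−1)^1·5040.0000/(720)·0.6041^6·0.7969^2 = -0.216071
d^4_{3,3}(1.8443) = +0.017739 -0.216071 = -0.198333
D = (-0.889876+0.456202i)·(-0.198333)·(-0.630284-0.776365i) = -0.181485-0.079994i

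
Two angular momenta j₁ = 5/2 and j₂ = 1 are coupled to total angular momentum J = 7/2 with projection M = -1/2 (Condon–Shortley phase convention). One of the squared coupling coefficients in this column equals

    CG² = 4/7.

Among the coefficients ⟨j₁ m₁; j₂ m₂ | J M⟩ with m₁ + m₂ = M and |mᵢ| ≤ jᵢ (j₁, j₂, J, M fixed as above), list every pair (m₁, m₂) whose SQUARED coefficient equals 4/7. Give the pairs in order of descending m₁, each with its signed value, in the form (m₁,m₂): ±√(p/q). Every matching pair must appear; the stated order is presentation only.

Admissible pairs with m₁+m₂ = M = -1/2: (-3/2,1), (-1/2,0), (1/2,-1)
  (m₁,m₂)=(1/2,-1): CG² = 2/7, CG = +√(2/7)
  (m₁,m₂)=(-1/2,0): CG² = 4/7, CG = +√(4/7)   ← matches the target
  (m₁,m₂)=(-3/2,1): CG² = 1/7, CG = +√(1/7)
Pairs with CG² = 4/7: (-1/2,0): +√(4/7)

(-1/2,0): +√(4/7)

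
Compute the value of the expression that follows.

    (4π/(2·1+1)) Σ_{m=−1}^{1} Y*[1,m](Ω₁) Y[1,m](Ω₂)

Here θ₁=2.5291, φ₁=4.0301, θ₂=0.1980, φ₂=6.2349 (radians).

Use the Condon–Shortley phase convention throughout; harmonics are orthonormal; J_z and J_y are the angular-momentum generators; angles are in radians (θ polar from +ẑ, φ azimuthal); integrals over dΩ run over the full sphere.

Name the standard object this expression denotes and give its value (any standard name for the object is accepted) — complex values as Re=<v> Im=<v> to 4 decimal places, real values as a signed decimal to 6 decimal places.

This sum is the spherical-harmonic addition theorem: it equals the Legendre polynomial P_l(cos γ) of the angle γ between the two directions.
Summing Y*_{l m}(θ₁,φ₁)·Y_{l m}(θ₂,φ₂) over m ∈ [−1, 1]; prefactor 4π/(2·1+1) = 4.188790:
  [-1]  conj(Y_{1,-1})(Ω₁) = -0.12525 - 0.15416j ; Y_{1,-1}(Ω₂) = 0.06788 + 0.00328j ; Δ = -0.00800 - 0.01088j
  [+0]  conj(Y_{1,0})(Ω₁) = -0.39978 + 0.00000j ; Y_{1,0}(Ω₂) = 0.47906 + 0.00000j ; Δ = -0.19152 + 0.00000j
  [+1]  conj(Y_{1,1})(Ω₁) = 0.12525 - 0.15416j ; Y_{1,1}(Ω₂) = -0.06788 + 0.00328j ; Δ = -0.00800 + 0.01088j
Accumulated sum -0.20751 + 0.00000j; after 4π/(2l+1) scaling, -0.86922 + 0.00000j ⇒ P_1 = -0.869223

Legendre polynomial (addition theorem), -0.869223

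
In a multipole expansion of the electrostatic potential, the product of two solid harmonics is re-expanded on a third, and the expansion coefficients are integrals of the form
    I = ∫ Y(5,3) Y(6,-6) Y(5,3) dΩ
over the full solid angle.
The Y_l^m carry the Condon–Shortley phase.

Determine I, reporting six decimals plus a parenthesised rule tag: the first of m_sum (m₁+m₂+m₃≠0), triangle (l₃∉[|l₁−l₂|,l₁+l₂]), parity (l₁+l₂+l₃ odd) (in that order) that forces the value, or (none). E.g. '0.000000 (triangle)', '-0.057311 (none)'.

m-sum 0 ✓  L=16 even ✓  1≤5≤11 ✓
Π(2lᵢ+1) = 11×13×11 = 1573
triangle coeff Δ(5,6,5) = 1/28588560
Σ_t [1,5]: t=1:−1/345600 t=2:+1/13824 t=3:−1/5184 t=4:+1/13824 t=5:−1/345600 = -7/129600
(3j)²=80/7293 [(5 6 5; 0 0 0)], sign=+1
Σ_t [0,0]: t=0:+1/2073600 = 1/2073600
(3j)²=28/1105 [(5 6 5; 3 -6 3)], sign=+1
⇒ 4πI² = 4928/11271
I = (+1)√(4928/11271/(4π)) = 0.18653022
No selection rule forces the value: the integral is nonzero (none).

0.186530 (none)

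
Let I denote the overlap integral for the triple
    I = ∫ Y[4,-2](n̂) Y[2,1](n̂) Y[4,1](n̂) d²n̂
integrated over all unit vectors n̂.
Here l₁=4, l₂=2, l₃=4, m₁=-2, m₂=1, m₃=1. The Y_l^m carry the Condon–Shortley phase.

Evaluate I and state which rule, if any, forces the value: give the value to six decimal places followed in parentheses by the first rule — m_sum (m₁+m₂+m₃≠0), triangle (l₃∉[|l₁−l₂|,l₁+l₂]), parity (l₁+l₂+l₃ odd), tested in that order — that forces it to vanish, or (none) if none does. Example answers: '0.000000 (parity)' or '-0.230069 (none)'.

0.127700 (none)

Rules hold: Σm=0, L=10 even, 2≤4≤6.
N = 9·5·9 = 405
Δ = 2!·6!·2!/11! = 1/13860
Racah Σ t=0..2: t=0:+1/192 t=1:−1/36 t=2:+1/192 = -5/288
⇒ 3j(4 2 4; 0 0 0)² = 20/693, sgn -1
Racah Σ t=1..2: t=1:−1/240 t=2:+1/96 = 1/160
⇒ 3j(4 2 4; -2 1 1)² = 27/1540, sgn -1
4πI² = N·(3j₀)²·(3jₘ)² = 1215/5929
I = +1·√(0.204925/4π) = 0.12770047
No selection rule forces the value: the integral is nonzero (none).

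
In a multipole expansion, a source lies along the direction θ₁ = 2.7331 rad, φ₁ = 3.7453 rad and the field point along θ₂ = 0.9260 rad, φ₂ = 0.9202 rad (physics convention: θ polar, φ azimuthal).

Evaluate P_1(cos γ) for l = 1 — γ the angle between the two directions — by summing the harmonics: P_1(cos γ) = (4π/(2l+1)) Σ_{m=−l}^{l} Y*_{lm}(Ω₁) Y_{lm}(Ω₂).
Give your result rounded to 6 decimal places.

-0.853287

Summing Y*_{l m}(θ₁,φ₁)·Y_{l m}(θ₂,φ₂) over m ∈ [−1, 1]; prefactor 4π/(2·1+1) = 4.188790:
  [-1]  conj(Y_{1,-1})(Ω₁) = (-0.112981, -0.077911) ; Y_{1,-1}(Ω₂) = (0.167239, -0.219720) ; Δ = (-0.036013, 0.011794)
  [+0]  conj(Y_{1,0})(Ω₁) = (-0.448401, -0.000000) ; Y_{1,0}(Ω₂) = (0.293668, 0.000000) ; Δ = (-0.131681, -0.000000)
  [+1]  conj(Y_{1,1})(Ω₁) = (0.112981, -0.077911) ; Y_{1,1}(Ω₂) = (-0.167239, -0.219720) ; Δ = (-0.036013, -0.011794)
Total Σ_m = (-0.203707, 0.000000). Multiply by 4.188790: (-0.853287, 0.000000). P_1(cos γ) = -0.853287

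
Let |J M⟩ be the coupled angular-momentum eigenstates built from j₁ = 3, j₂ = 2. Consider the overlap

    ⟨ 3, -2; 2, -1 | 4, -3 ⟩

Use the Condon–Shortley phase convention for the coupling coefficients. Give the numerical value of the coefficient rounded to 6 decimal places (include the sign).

triangle: 1!*5!*3!/10! = 720/3628800
(j±m)!: 1!*5!*1!*3!*1!*7! = 3628800
prefactor² = (2J+1)*Δ*N² = 6480
  k=0: +1/(0!*1!*5!*1!*0!*2!) = 1/240
  k=1: −1/(1!*0!*4!*0!*1!*3!) = -1/144
Σ = -1/360  ⇒  CG² = 6480*(-1/360)² = 1/20
CG = −√(1/20) = -0.223607

−√(1/20) ≈ -0.223607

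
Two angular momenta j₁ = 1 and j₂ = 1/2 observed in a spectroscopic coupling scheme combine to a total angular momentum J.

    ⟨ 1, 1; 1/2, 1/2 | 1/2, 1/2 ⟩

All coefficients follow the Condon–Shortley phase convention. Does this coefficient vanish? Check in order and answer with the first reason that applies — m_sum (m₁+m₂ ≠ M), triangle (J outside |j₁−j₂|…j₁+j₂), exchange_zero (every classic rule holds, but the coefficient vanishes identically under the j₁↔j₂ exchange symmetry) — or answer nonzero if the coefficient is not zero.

m-sum: m₁+m₂ = 1+1/2 = 3/2, M = 1/2  ✗ ⇒ coefficient is 0

m_sum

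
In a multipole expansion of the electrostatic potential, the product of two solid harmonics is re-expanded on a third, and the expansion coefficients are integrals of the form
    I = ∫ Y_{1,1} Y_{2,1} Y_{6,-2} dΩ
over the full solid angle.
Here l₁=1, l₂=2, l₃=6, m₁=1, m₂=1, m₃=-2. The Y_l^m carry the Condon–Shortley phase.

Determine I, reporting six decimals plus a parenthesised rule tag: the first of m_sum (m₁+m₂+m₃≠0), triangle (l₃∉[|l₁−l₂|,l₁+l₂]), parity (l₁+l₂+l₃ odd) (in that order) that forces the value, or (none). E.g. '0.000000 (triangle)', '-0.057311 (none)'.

triangle: need 1≤l₃≤3, have 6; I=0

0.000000 (triangle)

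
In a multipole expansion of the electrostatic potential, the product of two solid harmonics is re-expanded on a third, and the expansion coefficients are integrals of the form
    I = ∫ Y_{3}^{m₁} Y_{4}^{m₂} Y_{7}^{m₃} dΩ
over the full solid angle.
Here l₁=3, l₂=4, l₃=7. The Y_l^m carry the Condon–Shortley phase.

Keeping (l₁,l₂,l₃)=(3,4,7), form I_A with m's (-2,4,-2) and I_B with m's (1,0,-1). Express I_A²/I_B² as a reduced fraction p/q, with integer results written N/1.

3/350

l's match ⇒ only the (l;m) 3-j factors differ between A and B.
A: triangle coeff Δ(3,4,7) = 1/45045; Σ_t [0,0]: t=0:+1/4838400 = 1/4838400; (3j)²=1/5005 [(3 4 7; -2 4 -2)], sign=-1
B: triangle coeff Δ(3,4,7) = 1/45045; Σ_t [0,0]: t=0:+1/27648 = 1/27648; (3j)²=10/429 [(3 4 7; 1 0 -1)], sign=+1
I_A²/I_B² = (1/5005)/(10/429) = 3/350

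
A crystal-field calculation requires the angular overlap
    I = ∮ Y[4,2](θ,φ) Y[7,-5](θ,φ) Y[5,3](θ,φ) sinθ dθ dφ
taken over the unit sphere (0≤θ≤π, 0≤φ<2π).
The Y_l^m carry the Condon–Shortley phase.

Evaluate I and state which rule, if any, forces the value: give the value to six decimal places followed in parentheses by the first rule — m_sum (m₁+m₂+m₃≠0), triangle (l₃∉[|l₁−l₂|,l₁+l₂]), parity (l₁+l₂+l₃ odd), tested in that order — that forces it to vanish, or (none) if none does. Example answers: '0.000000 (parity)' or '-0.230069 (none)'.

-0.151274 (none)

m-sum 0 ✓  L=16 even ✓  3≤5≤11 ✓
Π(2lᵢ+1) = 9×15×11 = 1485
triangle coeff Δ(4,7,5) = 1/6126120
Σ_t [2,4]: t=2:+1/69120 t=3:−1/20736 t=4:+1/69120 = -1/51840
(3j)²=280/21879 [(4 7 5; 0 0 0)], sign=+1
Σ_t [0,2]: t=0:+1/2073600 t=1:−1/604800 t=2:+1/3870720 = -53/58060800
(3j)²=2809/185640 [(4 7 5; 2 -5 3)], sign=-1
⇒ 4πI² = 14045/48841
I = (-1)√(14045/48841/(4π)) = -0.15127378
No selection rule forces the value: the integral is nonzero (none).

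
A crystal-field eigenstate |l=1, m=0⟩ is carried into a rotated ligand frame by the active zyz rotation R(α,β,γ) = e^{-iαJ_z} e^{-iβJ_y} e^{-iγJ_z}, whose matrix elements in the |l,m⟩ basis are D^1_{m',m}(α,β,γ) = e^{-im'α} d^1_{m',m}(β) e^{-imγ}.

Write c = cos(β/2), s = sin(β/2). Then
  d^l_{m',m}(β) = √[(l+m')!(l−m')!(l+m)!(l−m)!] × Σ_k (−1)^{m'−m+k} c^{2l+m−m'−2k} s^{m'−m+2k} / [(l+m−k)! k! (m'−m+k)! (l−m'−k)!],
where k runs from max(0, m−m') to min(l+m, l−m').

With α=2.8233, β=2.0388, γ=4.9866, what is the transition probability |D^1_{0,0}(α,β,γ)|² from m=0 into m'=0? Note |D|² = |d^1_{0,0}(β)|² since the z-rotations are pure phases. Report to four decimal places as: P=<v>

P=0.2035

D^1_{0,0}(2.8233,2.0388,4.9866) = e^{-i·0·2.8233}·d^1_{0,0}(2.0388)·e^{-i·0·4.9866}. Compute d first:
c=cos(2.038800/2)=0.523877, s=sin(2.038800/2)=0.851794; N=√[1·1·1·1]=1.000000
k: max(0,(0)−(0))=0 … min(1+(0),1−(0))=1
  k=0: (−1)^0·1.0000/(1)·0.5239^2·0.8518^0 = +0.274447
  k=1: (−1)^1·1.0000/(1)·0.5239^0·0.8518^2 = -0.725553
d^1_{0,0}(2.0388) = +0.274447 -0.725553 = -0.451106
|D^1_{0,0}|² = |d^1_{0,0}(β)|² = (-0.451106)² = 0.203496 (the z-rotation phases have unit modulus)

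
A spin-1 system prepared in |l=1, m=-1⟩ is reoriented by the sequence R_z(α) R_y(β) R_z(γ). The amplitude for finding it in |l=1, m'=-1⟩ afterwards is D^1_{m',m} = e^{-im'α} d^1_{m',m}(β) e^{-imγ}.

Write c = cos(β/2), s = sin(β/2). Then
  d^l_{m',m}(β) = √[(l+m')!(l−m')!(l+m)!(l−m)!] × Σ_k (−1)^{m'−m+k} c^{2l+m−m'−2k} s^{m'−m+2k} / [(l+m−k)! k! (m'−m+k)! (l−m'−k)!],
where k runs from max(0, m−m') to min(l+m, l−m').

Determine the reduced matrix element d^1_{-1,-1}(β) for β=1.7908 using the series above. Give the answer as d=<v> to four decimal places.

d=0.3909

d^1_{-1,-1}(β=1.7908) via the finite sum:
Half-angle: c=0.625207, s=0.780459. N=√(1·2·1·2)=2.000000
k∈{0} keeps every argument non-negative
  k=0: (−1)^0·2.0000/(2)·0.6252^2·0.7805^0 = +0.390883
d^1_{-1,-1}(1.7908) = +0.390883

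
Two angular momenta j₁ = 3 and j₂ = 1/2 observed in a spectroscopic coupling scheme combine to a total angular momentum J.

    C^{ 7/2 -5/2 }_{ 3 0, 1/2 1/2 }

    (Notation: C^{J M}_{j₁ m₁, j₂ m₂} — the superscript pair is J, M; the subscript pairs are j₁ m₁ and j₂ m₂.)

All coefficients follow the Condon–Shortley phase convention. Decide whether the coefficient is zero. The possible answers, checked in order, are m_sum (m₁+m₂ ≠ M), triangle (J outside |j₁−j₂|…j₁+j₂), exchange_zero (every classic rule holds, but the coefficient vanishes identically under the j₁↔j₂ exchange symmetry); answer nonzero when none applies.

m_sum

m-sum: m₁+m₂ = 0+1/2 = 1/2, M = -5/2  ✗ ⇒ coefficient is 0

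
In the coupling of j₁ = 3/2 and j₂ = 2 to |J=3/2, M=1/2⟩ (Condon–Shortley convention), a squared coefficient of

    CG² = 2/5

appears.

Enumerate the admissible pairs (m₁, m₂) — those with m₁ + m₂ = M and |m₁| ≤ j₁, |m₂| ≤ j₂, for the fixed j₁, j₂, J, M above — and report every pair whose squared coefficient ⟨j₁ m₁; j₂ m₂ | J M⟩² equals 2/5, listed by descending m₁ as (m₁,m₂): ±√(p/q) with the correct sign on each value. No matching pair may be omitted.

Admissible pairs with m₁+m₂ = M = 1/2: (-3/2,2), (-1/2,1), (1/2,0), (3/2,-1)
  (m₁,m₂)=(3/2,-1): CG² = 2/5, CG = +√(2/5)   ← matches the target
  (m₁,m₂)=(1/2,0): CG² = 1/5, CG = −√(1/5)
  (m₁,m₂)=(-1/2,1): CG² = 0/1, CG = 0
  (m₁,m₂)=(-3/2,2): CG² = 2/5, CG = +√(2/5)   ← matches the target
Pairs with CG² = 2/5: (3/2,-1): +√(2/5); (-3/2,2): +√(2/5)

(3/2,-1): +√(2/5); (-3/2,2): +√(2/5)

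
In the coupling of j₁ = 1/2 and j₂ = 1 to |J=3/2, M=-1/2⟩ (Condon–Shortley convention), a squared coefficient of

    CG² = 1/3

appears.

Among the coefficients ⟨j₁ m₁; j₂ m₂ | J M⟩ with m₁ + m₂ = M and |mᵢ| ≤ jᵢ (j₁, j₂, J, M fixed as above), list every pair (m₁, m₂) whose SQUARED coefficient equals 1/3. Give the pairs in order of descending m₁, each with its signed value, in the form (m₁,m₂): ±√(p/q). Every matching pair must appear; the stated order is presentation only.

Admissible pairs with m₁+m₂ = M = -1/2: (-1/2,0), (1/2,-1)
  (m₁,m₂)=(1/2,-1): CG² = 1/3, CG = +√(1/3)   ← matches the target
  (m₁,m₂)=(-1/2,0): CG² = 2/3, CG = +√(2/3)
Pairs with CG² = 1/3: (1/2,-1): +√(1/3)

(1/2,-1): +√(1/3)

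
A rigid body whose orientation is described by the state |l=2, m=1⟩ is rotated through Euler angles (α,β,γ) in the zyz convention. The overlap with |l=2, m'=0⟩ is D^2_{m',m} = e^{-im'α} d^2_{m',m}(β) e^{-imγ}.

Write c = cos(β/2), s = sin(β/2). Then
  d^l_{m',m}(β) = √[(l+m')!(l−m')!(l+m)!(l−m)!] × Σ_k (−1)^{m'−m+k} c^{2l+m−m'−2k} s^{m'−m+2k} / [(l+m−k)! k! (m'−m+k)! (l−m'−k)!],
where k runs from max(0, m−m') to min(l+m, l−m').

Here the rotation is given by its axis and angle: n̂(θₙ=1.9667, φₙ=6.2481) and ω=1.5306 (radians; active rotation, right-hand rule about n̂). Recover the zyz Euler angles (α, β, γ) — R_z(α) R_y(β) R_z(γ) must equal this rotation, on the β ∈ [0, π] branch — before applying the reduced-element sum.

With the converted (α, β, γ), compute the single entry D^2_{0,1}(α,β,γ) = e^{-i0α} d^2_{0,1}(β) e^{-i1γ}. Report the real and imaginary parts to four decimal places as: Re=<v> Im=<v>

Re=0.0692 Im=-0.2091

Axis–angle → zyz. n̂ = (sinθₙcosφₙ, sinθₙsinφₙ, cosθₙ) = (+0.922081, -0.032365, -0.385642), ω = 1.5306.
R = I cosω + sinω [n̂]ₓ + (1−cosω) n̂n̂ᵀ gives
  R = [+0.856251, +0.356687, -0.373642; -0.413974, +0.041191, -0.909356; -0.308965, +0.933315, +0.182929]
β = atan2(√(R₁₃²+R₂₃²), R₃₃) = 1.386831; α = atan2(R₂₃, R₁₃) mod 2π = 4.322533; γ = atan2(R₃₂, −R₃₁) mod 2π = 1.251111
Split into d^2_{0,1}(β=1.3868) × two z-phases.
Half-angle: c=0.769067, s=0.639168. N=√(2·2·6·1)=4.898979
k∈{1,2} keeps every argument non-negative
  k=1: (−1)^0·4.8990/(2)·0.7691^3·0.6392^1 = +0.712170
  k=2: (−1)^1·4.8990/(2)·0.7691^1·0.6392^3 = -0.491909
d^2_{0,1}(1.3868) = +0.712170 -0.491909 = +0.220261
D = (+1.000000+0.000000i)·(+0.220261)·(+0.314268-0.949334i) = +0.069221-0.209101i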